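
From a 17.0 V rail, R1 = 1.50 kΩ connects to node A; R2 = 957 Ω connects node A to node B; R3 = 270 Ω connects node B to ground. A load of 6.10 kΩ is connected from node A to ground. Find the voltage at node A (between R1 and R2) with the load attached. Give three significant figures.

V ≈ 6.89 V

Below node A the series string R2+R3 = 1227 Ω sits in parallel with the 6100 Ω load: 1022 Ω.
V_A = 17.0 × 1022/(1500 + 1022) = 6.89 V.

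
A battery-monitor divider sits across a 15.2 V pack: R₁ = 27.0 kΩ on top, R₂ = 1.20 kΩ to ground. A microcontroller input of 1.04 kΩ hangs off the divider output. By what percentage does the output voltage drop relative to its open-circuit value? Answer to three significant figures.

52.5 %

Unloaded V = 15.2 × 1.20/28.20 = 0.6468 V.
Loaded: R₂‖R_L = 0.5571 kΩ, giving V = 15.2 × 0.5571/27.56 = 0.3073 V.
Drop = (0.6468 − 0.3073) / 0.6468 = 52.5 %.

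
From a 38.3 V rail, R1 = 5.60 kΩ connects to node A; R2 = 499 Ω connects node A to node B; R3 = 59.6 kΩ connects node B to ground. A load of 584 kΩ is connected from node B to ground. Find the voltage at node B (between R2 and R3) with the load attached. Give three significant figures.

At node B, R3 is in parallel with the load: R3‖R_L = 54080 Ω.
Below node A the resistance is R2 + (R3‖R_L) = 54580 Ω, so V_A = 38.3 × 54580/60180 = 34.74 V.
Then V_B = V_A × (R3‖R_L)/(R2 + R3‖R_L) = 34.74 × 54080/54580 = 34.4 V.

V ≈ 34.4 V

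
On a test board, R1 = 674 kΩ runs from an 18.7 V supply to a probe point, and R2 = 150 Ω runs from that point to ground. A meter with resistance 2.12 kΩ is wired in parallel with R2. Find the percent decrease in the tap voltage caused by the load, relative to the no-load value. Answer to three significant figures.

The divider's output (Thévenin) resistance is R1‖R2 = 150.0 Ω.
Fractional drop under load = R_th/(R_th + R_L) = 150.0 / (150.0 + 2120) = 0.06607.
So the output falls by 6.61 %.

6.61 %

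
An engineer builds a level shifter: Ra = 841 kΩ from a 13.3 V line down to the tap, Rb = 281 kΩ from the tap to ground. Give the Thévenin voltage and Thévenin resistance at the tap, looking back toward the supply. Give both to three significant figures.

V_th is the open-circuit tap voltage: 13.3 × 281/(841 + 281) = 3.33 V.
With the supply zeroed, Ra and Rb appear in parallel from the tap: R_th = Ra‖Rb = (841 × 281)/1122 = 211 kΩ.

V_th = 3.33 V, R_th = 211 kΩ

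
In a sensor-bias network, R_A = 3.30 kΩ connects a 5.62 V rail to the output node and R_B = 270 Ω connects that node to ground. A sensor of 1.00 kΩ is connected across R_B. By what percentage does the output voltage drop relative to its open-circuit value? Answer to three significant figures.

The divider's output (Thévenin) resistance is R_A‖R_B = 249.6 Ω.
Fractional drop under load = R_th/(R_th + R_L) = 249.6 / (249.6 + 1000) = 0.1997.
So the output falls by 20.0 %.

20.0 %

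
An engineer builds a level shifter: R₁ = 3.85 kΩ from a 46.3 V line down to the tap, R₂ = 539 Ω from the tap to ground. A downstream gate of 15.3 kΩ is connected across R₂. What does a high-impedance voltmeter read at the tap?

The load sits in parallel with R₂: R₂‖R_L = (539 × 15300) / (539 + 15300) = 520.7 Ω.
V_out = 46.3 × 520.7 / (3850 + 520.7) = 46.3 × 520.7/4371 = 5.52 V.
(Unloaded it would have been 5.69 V.)

V_out ≈ 5.52 V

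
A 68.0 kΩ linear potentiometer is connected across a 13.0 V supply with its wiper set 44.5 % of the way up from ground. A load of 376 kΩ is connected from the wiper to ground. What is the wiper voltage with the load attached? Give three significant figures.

V ≈ 5.54 V

The wiper splits the pot into (1−α)R = 37.74 kΩ above and αR = 30.26 kΩ below.
Lower section ‖ load = 28.01 kΩ.
V_wiper = 13.0 × 28.01/(37.74 + 28.01) = 5.54 V.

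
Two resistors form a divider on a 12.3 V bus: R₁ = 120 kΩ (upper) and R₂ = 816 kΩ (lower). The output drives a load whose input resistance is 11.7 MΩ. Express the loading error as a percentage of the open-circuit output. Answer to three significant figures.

0.886 %

The divider's output (Thévenin) resistance is R₁‖R₂ = 104.6 kΩ.
Fractional drop under load = R_th/(R_th + R_L) = 104.6 / (104.6 + 11700) = 0.008862.
So the output falls by 0.886 %.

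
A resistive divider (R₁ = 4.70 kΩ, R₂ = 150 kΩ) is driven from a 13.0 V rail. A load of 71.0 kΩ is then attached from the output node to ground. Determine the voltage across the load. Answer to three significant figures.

V_out ≈ 11.8 V

The load sits in parallel with R₂: R₂‖R_L = (150 × 71.0) / (150 + 71.0) = 48.19 kΩ.
V_out = 13.0 × 48.19 / (4.70 + 48.19) = 13.0 × 48.19/52.89 = 11.8 V.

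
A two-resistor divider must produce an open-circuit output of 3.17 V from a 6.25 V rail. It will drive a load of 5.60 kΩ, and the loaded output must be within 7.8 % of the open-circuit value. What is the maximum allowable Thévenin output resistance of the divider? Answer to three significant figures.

R_th ≤ 474 Ω

Loading drop = R_th/(R_th + R_L) ≤ 0.0780, so R_th ≤ R_L · ε/(1−ε) = 5.60 kΩ × 0.0780/0.9220 = 474 Ω.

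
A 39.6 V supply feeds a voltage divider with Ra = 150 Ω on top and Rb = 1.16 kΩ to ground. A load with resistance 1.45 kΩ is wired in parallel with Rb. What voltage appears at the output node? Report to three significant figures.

V_out ≈ 32.1 V

The load sits in parallel with Rb: Rb‖R_L = (1160 × 1450) / (1160 + 1450) = 644.4 Ω.
V_out = 39.6 × 644.4 / (150 + 644.4) = 39.6 × 644.4/794.4 = 32.1 V.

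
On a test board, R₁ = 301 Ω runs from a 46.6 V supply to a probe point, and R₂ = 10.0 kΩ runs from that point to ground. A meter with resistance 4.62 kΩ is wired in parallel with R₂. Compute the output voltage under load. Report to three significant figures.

The load sits in parallel with R₂: R₂‖R_L = (10000 × 4620) / (10000 + 4620) = 3160 Ω.
V_out = 46.6 × 3160 / (301 + 3160) = 46.6 × 3160/3461 = 42.5 V.

V_out ≈ 42.5 V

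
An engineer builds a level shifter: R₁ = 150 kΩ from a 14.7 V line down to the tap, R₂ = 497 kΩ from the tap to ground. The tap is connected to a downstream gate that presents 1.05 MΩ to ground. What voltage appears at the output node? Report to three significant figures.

The load sits in parallel with R₂: R₂‖R_L = (497 × 1050) / (497 + 1050) = 337.3 kΩ.
V_out = 14.7 × 337.3 / (150 + 337.3) = 14.7 × 337.3/487.3 = 10.2 V.

V_out ≈ 10.2 V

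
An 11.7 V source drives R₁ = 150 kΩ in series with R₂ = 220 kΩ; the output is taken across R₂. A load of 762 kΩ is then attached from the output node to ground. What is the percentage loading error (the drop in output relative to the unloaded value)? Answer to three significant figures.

The divider's output (Thévenin) resistance is R₁‖R₂ = 89.19 kΩ.
Fractional drop under load = R_th/(R_th + R_L) = 89.19 / (89.19 + 762) = 0.1048.
So the output falls by 10.5 %.

10.5 %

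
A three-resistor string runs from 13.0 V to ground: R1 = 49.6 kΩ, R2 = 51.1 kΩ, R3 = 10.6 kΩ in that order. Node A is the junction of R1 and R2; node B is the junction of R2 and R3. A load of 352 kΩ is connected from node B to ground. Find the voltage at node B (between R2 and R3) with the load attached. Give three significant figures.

At node B, R3 is in parallel with the load: R3‖R_L = 10.29 kΩ.
Below node A the resistance is R2 + (R3‖R_L) = 61.39 kΩ, so V_A = 13.0 × 61.39/111.0 = 7.190 V.
Then V_B = V_A × (R3‖R_L)/(R2 + R3‖R_L) = 7.190 × 10.29/61.39 = 1.21 V.

V ≈ 1.21 V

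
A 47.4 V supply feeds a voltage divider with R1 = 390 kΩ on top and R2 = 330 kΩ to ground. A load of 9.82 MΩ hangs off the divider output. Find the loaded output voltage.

V_out ≈ 21.3 V

The load sits in parallel with R2: R2‖R_L = (330 × 9820) / (330 + 9820) = 319.3 kΩ.
V_out = 47.4 × 319.3 / (390 + 319.3) = 47.4 × 319.3/709.3 = 21.3 V.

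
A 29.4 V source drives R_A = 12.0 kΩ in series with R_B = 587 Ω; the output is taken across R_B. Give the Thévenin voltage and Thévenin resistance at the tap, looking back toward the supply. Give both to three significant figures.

V_th = 1.37 V, R_th = 560 Ω

V_th is the open-circuit tap voltage: 29.4 × 587/(12000 + 587) = 1.37 V.
With the supply zeroed, R_A and R_B appear in parallel from the tap: R_th = R_A‖R_B = (12000 × 587)/12590 = 560 Ω.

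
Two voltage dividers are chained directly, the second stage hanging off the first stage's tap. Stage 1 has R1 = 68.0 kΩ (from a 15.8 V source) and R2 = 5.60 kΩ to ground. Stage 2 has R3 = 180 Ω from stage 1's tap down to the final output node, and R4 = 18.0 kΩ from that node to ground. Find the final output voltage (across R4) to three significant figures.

Stage 2 presents R3+R4 = 18180 Ω as a load on stage 1's tap.
Stage 1's lower leg becomes R2‖(R3+R4) = 4281 Ω, so V_mid = 15.8 × 4281/72280 = 0.9358 V.
Stage 2 is itself unloaded: V_out = V_mid × R4/(R3+R4) = 0.9358 × 18000/18180 = 0.927 V.

V_out ≈ 0.927 V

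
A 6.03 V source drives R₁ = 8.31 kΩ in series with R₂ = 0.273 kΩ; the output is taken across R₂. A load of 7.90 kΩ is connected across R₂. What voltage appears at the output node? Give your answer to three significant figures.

The load sits in parallel with R₂: R₂‖R_L = (273 × 7900) / (273 + 7900) = 263.9 Ω.
V_out = 6.03 × 263.9 / (8310 + 263.9) = 6.03 × 263.9/8574 = 0.186 V.

V_out ≈ 0.186 V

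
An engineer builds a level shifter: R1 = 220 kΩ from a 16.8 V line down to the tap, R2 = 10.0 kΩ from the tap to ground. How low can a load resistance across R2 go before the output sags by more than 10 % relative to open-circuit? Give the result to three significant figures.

Output resistance R_th = R1‖R2 = (220 × 10.0)/230.0 = 9.565 kΩ.
The fractional drop is R_th/(R_th + R_L); requiring this ≤ 0.100 gives R_L ≥ R_th(1/0.100 − 1) = 9.565 × 9.000 = 86.1 kΩ.

R_L(min) ≈ 86.1 kΩ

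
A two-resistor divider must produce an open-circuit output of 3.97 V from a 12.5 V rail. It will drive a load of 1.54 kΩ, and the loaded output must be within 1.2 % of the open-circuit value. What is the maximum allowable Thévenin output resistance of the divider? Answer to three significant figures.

R_th ≤ 18.7 Ω

Loading drop = R_th/(R_th + R_L) ≤ 0.0120, so R_th ≤ R_L · ε/(1−ε) = 1.54 kΩ × 0.0120/0.9880 = 18.7 Ω.
(Any R1, R2 with R2/(R1+R2) = 0.318 and R1‖R2 ≤ 18.7 Ω will meet the spec.)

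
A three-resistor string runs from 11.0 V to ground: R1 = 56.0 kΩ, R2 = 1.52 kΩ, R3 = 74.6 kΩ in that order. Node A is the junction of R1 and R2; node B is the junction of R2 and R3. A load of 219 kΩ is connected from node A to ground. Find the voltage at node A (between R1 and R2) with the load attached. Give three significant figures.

V ≈ 5.52 V

Below node A the series string R2+R3 = 76.12 kΩ sits in parallel with the 219 kΩ load: 56.49 kΩ.
V_A = 11.0 × 56.49/(56.0 + 56.49) = 5.52 V.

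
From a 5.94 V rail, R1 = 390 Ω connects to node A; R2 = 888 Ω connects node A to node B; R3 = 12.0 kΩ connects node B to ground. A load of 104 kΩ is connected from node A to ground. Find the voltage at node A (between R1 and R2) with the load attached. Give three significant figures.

Below node A the series string R2+R3 = 12890 Ω sits in parallel with the 104000 Ω load: 11470 Ω.
V_A = 5.94 × 11470/(390 + 11470) = 5.74 V.

V ≈ 5.74 V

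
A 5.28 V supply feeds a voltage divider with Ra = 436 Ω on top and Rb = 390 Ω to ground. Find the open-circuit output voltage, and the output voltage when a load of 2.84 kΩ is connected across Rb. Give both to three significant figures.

Unloaded: 2.49 V; loaded: 2.32 V

Open-circuit: V = 5.28 × 390/(436 + 390) = 2.49 V.
With the load, Rb becomes Rb‖R_L = 342.9 Ω, so V = 5.28 × 342.9/778.9 = 2.32 V.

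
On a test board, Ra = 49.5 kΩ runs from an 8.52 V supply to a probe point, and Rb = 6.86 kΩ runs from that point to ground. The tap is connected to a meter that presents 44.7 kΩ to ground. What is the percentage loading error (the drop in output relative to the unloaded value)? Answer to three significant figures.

11.9 %

The divider's output (Thévenin) resistance is Ra‖Rb = 6.025 kΩ.
Fractional drop under load = R_th/(R_th + R_L) = 6.025 / (6.025 + 44.7) = 0.1188.
So the output falls by 11.9 %.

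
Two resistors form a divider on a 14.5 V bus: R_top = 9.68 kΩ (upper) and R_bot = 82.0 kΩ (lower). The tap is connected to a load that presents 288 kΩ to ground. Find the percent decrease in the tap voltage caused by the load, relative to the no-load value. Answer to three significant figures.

The divider's output (Thévenin) resistance is R_top‖R_bot = 8.658 kΩ.
Fractional drop under load = R_th/(R_th + R_L) = 8.658 / (8.658 + 288) = 0.02918.
So the output falls by 2.92 %.

2.92 %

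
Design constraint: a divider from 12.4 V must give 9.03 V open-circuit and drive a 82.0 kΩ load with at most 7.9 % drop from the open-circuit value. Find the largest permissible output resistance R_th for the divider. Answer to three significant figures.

R_th ≤ 7.03 kΩ

Loading drop = R_th/(R_th + R_L) ≤ 0.0790, so R_th ≤ R_L · ε/(1−ε) = 82.0 kΩ × 0.0790/0.9210 = 7.03 kΩ.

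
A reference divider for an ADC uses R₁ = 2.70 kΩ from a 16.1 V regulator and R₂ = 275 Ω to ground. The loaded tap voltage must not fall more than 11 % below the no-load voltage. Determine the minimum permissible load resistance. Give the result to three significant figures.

R_L(min) ≈ 2.02 kΩ

Output resistance R_th = R₁‖R₂ = (2700 × 275)/2975 = 249.6 Ω.
The fractional drop is R_th/(R_th + R_L); requiring this ≤ 0.110 gives R_L ≥ R_th(1/0.110 − 1) = 249.6 × 8.091 = 2.02 kΩ.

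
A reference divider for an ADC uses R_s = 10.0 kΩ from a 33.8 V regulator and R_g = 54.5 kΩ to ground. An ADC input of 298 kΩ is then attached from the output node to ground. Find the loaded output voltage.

The load sits in parallel with R_g: R_g‖R_L = (54.5 × 298) / (54.5 + 298) = 46.07 kΩ.
V_out = 33.8 × 46.07 / (10.0 + 46.07) = 33.8 × 46.07/56.07 = 27.8 V.
(Unloaded it would have been 28.6 V.)

V_out ≈ 27.8 V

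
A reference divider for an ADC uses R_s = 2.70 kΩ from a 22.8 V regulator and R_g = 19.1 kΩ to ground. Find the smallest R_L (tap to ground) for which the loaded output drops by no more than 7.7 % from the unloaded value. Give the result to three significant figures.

Output resistance R_th = R_s‖R_g = (2.70 × 19.1)/21.80 = 2.366 kΩ.
The fractional drop is R_th/(R_th + R_L); requiring this ≤ 0.0770 gives R_L ≥ R_th(1/0.0770 − 1) = 2.366 × 11.99 = 28.4 kΩ.

R_L(min) ≈ 28.4 kΩ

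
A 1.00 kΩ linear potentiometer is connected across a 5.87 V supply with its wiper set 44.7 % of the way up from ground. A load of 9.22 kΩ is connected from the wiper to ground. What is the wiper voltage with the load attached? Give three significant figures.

V ≈ 2.56 V

The wiper splits the pot into (1−α)R = 553.0 Ω above and αR = 447.0 Ω below.
Lower section ‖ load = 426.3 Ω.
V_wiper = 5.87 × 426.3/(553.0 + 426.3) = 2.56 V.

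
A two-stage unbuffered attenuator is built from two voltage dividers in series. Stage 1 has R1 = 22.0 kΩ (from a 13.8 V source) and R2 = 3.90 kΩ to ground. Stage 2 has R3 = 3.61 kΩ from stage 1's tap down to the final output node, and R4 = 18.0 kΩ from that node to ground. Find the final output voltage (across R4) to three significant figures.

Stage 2 presents R3+R4 = 21.61 kΩ as a load on stage 1's tap.
Stage 1's lower leg becomes R2‖(R3+R4) = 3.304 kΩ, so V_mid = 13.8 × 3.304/25.30 = 1.802 V.
Stage 2 is itself unloaded: V_out = V_mid × R4/(R3+R4) = 1.802 × 18.0/21.61 = 1.50 V.

V_out ≈ 1.50 V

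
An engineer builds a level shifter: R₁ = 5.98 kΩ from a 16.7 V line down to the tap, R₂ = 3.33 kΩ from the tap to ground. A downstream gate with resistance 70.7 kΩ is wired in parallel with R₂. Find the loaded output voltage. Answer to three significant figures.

V_out ≈ 5.80 V

The load sits in parallel with R₂: R₂‖R_L = (3.33 × 70.7) / (3.33 + 70.7) = 3.180 kΩ.
V_out = 16.7 × 3.180 / (5.98 + 3.180) = 16.7 × 3.180/9.160 = 5.80 V.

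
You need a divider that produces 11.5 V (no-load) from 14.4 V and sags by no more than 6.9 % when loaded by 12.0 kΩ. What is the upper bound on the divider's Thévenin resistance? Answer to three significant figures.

R_th ≤ 889 Ω

Loading drop = R_th/(R_th + R_L) ≤ 0.0690, so R_th ≤ R_L · ε/(1−ε) = 12.0 kΩ × 0.0690/0.9310 = 889 Ω.
(Any R1, R2 with R2/(R1+R2) = 0.799 and R1‖R2 ≤ 889 Ω will meet the spec.)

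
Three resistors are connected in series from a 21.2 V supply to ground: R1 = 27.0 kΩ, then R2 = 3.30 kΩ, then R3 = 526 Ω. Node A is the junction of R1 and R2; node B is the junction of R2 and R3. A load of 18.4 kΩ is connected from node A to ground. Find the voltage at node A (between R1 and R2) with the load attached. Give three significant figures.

Below node A the series string R2+R3 = 3826 Ω sits in parallel with the 18400 Ω load: 3167 Ω.
V_A = 21.2 × 3167/(27000 + 3167) = 2.23 V.

V ≈ 2.23 V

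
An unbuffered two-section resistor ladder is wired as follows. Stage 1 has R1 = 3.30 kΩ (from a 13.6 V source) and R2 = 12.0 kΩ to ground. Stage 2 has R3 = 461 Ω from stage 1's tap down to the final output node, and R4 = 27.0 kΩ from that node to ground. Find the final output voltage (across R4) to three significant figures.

Stage 2 presents R3+R4 = 27460 Ω as a load on stage 1's tap.
Stage 1's lower leg becomes R2‖(R3+R4) = 8351 Ω, so V_mid = 13.6 × 8351/11650 = 9.748 V.
Stage 2 is itself unloaded: V_out = V_mid × R4/(R3+R4) = 9.748 × 27000/27460 = 9.58 V.

V_out ≈ 9.58 V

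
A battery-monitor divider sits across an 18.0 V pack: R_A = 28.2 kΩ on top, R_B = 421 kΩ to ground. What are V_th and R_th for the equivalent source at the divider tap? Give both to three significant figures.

V_th = 16.9 V, R_th = 26.4 kΩ

V_th is the open-circuit tap voltage: 18.0 × 421/(28.2 + 421) = 16.9 V.
With the supply zeroed, R_A and R_B appear in parallel from the tap: R_th = R_A‖R_B = (28.2 × 421)/449.2 = 26.4 kΩ.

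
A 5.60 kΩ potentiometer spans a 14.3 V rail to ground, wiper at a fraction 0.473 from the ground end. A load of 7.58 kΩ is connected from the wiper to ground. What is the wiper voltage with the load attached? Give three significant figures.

The wiper splits the pot into (1−α)R = 2.951 kΩ above and αR = 2.649 kΩ below.
Lower section ‖ load = 1.963 kΩ.
V_wiper = 14.3 × 1.963/(2.951 + 1.963) = 5.71 V.

V ≈ 5.71 V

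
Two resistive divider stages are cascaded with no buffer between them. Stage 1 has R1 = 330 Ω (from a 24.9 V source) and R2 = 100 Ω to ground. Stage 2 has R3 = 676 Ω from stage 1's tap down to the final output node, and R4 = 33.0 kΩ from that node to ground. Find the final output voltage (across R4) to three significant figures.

Stage 2 presents R3+R4 = 33680 Ω as a load on stage 1's tap.
Stage 1's lower leg becomes R2‖(R3+R4) = 99.70 Ω, so V_mid = 24.9 × 99.70/429.7 = 5.778 V.
Stage 2 is itself unloaded: V_out = V_mid × R4/(R3+R4) = 5.778 × 33000/33680 = 5.66 V.

V_out ≈ 5.66 V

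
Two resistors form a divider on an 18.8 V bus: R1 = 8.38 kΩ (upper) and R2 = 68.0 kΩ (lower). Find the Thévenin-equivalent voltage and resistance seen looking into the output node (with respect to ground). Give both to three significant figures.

V_th is the open-circuit tap voltage: 18.8 × 68.0/(8.38 + 68.0) = 16.7 V.
With the supply zeroed, R1 and R2 appear in parallel from the tap: R_th = R1‖R2 = (8.38 × 68.0)/76.38 = 7.46 kΩ.

V_th = 16.7 V, R_th = 7.46 kΩ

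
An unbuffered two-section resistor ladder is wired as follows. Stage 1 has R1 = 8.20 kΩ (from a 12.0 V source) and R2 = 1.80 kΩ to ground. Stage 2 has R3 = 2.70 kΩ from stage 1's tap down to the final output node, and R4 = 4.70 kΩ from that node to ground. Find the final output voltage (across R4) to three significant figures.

Stage 2 presents R3+R4 = 7.400 kΩ as a load on stage 1's tap.
Stage 1's lower leg becomes R2‖(R3+R4) = 1.448 kΩ, so V_mid = 12.0 × 1.448/9.648 = 1.801 V.
Stage 2 is itself unloaded: V_out = V_mid × R4/(R3+R4) = 1.801 × 4.70/7.400 = 1.14 V.

V_out ≈ 1.14 V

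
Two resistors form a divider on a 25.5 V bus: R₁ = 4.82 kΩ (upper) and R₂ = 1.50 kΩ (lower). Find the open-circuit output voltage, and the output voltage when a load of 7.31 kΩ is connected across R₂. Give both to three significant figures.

Open-circuit: V = 25.5 × 1.50/(4.82 + 1.50) = 6.05 V.
With the load, R₂ becomes R₂‖R_L = 1.245 kΩ, so V = 25.5 × 1.245/6.065 = 5.23 V.

Unloaded: 6.05 V; loaded: 5.23 V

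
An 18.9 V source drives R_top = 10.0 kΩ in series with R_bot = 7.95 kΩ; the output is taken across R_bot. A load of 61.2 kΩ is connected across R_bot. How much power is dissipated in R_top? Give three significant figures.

Total resistance from the source is R_top + (R_bot‖R_L) = 17.04 kΩ, so I = 18.9/17.04 kΩ = 1.109 mA.
P = I²·R_top = (1.109 mA)² × 10.0 kΩ = 12.3 mW.

P ≈ 12.3 mW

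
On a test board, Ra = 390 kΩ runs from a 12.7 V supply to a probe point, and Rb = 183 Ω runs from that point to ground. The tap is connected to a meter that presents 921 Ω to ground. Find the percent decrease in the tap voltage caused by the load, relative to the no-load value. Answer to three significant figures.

16.6 %

The divider's output (Thévenin) resistance is Ra‖Rb = 182.9 Ω.
Fractional drop under load = R_th/(R_th + R_L) = 182.9 / (182.9 + 921) = 0.1657.
So the output falls by 16.6 %.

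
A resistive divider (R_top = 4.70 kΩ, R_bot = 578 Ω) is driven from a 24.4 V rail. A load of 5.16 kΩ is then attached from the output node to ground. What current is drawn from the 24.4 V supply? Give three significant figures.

I ≈ 4.67 mA

R_bot‖R_L = 519.8 Ω, so the source sees R_top + R_bot‖R_L = 5220 Ω.
I = 24.4 V / 5220 Ω = 4.67 mA.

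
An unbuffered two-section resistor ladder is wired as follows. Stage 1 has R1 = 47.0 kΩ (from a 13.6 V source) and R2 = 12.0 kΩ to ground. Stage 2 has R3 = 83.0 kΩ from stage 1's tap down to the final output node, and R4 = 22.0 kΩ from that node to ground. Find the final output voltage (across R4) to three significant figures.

Stage 2 presents R3+R4 = 105.0 kΩ as a load on stage 1's tap.
Stage 1's lower leg becomes R2‖(R3+R4) = 10.77 kΩ, so V_mid = 13.6 × 10.77/57.77 = 2.535 V.
Stage 2 is itself unloaded: V_out = V_mid × R4/(R3+R4) = 2.535 × 22.0/105.0 = 0.531 V.

V_out ≈ 0.531 V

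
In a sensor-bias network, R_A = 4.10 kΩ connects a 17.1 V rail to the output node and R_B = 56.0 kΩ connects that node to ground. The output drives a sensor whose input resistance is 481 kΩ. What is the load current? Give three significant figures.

I_L ≈ 0.0329 mA

R_B‖R_L = 50.16 kΩ; V_out = 17.1 × 50.16/54.26 = 15.81 V.
I_L = V_out / R_L = 15.81 / 481 kΩ = 0.0329 mA.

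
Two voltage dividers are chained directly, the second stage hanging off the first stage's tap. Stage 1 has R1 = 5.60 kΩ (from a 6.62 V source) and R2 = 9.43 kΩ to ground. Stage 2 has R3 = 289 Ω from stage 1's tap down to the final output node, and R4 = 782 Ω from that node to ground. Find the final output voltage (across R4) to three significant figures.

V_out ≈ 0.708 V

Stage 2 presents R3+R4 = 1071 Ω as a load on stage 1's tap.
Stage 1's lower leg becomes R2‖(R3+R4) = 961.8 Ω, so V_mid = 6.62 × 961.8/6562 = 0.9703 V.
Stage 2 is itself unloaded: V_out = V_mid × R4/(R3+R4) = 0.9703 × 782/1071 = 0.708 V.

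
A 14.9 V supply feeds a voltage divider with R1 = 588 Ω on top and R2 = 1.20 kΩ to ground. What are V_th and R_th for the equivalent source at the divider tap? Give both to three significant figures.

V_th is the open-circuit tap voltage: 14.9 × 1200/(588 + 1200) = 10.0 V.
With the supply zeroed, R1 and R2 appear in parallel from the tap: R_th = R1‖R2 = (588 × 1200)/1788 = 395 Ω.

V_th = 10.0 V, R_th = 395 Ω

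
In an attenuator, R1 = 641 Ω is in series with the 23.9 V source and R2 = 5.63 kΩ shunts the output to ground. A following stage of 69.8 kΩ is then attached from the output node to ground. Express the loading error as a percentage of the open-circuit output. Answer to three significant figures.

The divider's output (Thévenin) resistance is R1‖R2 = 575.5 Ω.
Fractional drop under load = R_th/(R_th + R_L) = 575.5 / (575.5 + 69800) = 0.008177.
So the output falls by 0.818 %.

0.818 %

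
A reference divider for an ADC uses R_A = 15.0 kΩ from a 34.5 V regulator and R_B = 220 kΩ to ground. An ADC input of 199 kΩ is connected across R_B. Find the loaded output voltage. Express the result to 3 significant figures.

The load sits in parallel with R_B: R_B‖R_L = (220 × 199) / (220 + 199) = 104.5 kΩ.
V_out = 34.5 × 104.5 / (15.0 + 104.5) = 34.5 × 104.5/119.5 = 30.2 V.

V_out ≈ 30.2 V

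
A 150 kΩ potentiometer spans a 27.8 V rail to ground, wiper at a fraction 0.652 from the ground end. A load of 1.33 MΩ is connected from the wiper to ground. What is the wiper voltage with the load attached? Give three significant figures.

The wiper splits the pot into (1−α)R = 52.20 kΩ above and αR = 97.80 kΩ below.
Lower section ‖ load = 91.10 kΩ.
V_wiper = 27.8 × 91.10/(52.20 + 91.10) = 17.7 V.

V ≈ 17.7 V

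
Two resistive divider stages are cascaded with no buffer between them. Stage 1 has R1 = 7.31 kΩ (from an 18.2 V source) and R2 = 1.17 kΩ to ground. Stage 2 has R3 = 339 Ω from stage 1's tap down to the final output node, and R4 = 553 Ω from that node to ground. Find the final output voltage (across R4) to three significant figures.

V_out ≈ 0.731 V

Stage 2 presents R3+R4 = 892.0 Ω as a load on stage 1's tap.
Stage 1's lower leg becomes R2‖(R3+R4) = 506.1 Ω, so V_mid = 18.2 × 506.1/7816 = 1.179 V.
Stage 2 is itself unloaded: V_out = V_mid × R4/(R3+R4) = 1.179 × 553/892.0 = 0.731 V.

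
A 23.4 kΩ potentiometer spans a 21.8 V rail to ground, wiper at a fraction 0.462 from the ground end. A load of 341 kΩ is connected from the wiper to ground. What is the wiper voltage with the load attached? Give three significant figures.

V ≈ 9.90 V

The wiper splits the pot into (1−α)R = 12.59 kΩ above and αR = 10.81 kΩ below.
Lower section ‖ load = 10.48 kΩ.
V_wiper = 21.8 × 10.48/(12.59 + 10.48) = 9.90 V.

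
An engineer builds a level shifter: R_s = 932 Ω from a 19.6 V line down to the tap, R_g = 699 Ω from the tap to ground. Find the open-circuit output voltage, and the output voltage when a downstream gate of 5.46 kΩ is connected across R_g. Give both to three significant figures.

Unloaded: 8.40 V; loaded: 7.83 V

Open-circuit: V = 19.6 × 699/(932 + 699) = 8.40 V.
With the load, R_g becomes R_g‖R_L = 619.7 Ω, so V = 19.6 × 619.7/1552 = 7.83 V.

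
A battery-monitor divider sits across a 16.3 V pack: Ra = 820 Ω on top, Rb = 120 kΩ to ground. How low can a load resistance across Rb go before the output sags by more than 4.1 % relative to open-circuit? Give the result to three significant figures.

R_L(min) ≈ 19.0 kΩ

Output resistance R_th = Ra‖Rb = (820 × 120000)/120800 = 814.4 Ω.
The fractional drop is R_th/(R_th + R_L); requiring this ≤ 0.0410 gives R_L ≥ R_th(1/0.0410 − 1) = 814.4 × 23.39 = 19.0 kΩ.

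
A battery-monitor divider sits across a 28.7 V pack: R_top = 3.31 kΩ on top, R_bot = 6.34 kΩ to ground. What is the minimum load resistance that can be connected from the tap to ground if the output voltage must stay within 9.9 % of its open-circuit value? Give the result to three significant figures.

R_L(min) ≈ 19.8 kΩ

Output resistance R_th = R_top‖R_bot = (3.31 × 6.34)/9.650 = 2.175 kΩ.
The fractional drop is R_th/(R_th + R_L); requiring this ≤ 0.0990 gives R_L ≥ R_th(1/0.0990 − 1) = 2.175 × 9.101 = 19.8 kΩ.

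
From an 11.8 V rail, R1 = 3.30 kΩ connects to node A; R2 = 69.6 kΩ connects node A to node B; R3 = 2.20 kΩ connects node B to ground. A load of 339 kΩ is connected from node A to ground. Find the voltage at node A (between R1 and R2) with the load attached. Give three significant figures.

Below node A the series string R2+R3 = 71.80 kΩ sits in parallel with the 339 kΩ load: 59.25 kΩ.
V_A = 11.8 × 59.25/(3.30 + 59.25) = 11.2 V.

V ≈ 11.2 V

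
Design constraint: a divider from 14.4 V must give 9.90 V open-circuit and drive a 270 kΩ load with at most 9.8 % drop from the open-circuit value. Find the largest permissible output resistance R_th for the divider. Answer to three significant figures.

R_th ≤ 29.3 kΩ

Loading drop = R_th/(R_th + R_L) ≤ 0.0980, so R_th ≤ R_L · ε/(1−ε) = 270 kΩ × 0.0980/0.9020 = 29.3 kΩ.
(Any R1, R2 with R2/(R1+R2) = 0.688 and R1‖R2 ≤ 29.3 kΩ will meet the spec.)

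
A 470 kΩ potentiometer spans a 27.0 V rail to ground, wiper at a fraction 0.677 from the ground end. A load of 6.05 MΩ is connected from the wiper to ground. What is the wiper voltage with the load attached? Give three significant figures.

V ≈ 18.0 V

The wiper splits the pot into (1−α)R = 151.8 kΩ above and αR = 318.2 kΩ below.
Lower section ‖ load = 302.3 kΩ.
V_wiper = 27.0 × 302.3/(151.8 + 302.3) = 18.0 V.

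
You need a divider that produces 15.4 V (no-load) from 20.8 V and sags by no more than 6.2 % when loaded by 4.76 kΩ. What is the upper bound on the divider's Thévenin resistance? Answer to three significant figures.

Loading drop = R_th/(R_th + R_L) ≤ 0.0620, so R_th ≤ R_L · ε/(1−ε) = 4.76 kΩ × 0.0620/0.9380 = 315 Ω.
(Any R1, R2 with R2/(R1+R2) = 0.740 and R1‖R2 ≤ 315 Ω will meet the spec.)

R_th ≤ 315 Ω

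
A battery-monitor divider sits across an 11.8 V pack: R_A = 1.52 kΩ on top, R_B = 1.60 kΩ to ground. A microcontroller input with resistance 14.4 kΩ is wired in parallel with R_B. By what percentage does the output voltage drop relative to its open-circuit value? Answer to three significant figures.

5.14 %

The divider's output (Thévenin) resistance is R_A‖R_B = 0.7795 kΩ.
Fractional drop under load = R_th/(R_th + R_L) = 0.7795 / (0.7795 + 14.4) = 0.05135.
So the output falls by 5.14 %.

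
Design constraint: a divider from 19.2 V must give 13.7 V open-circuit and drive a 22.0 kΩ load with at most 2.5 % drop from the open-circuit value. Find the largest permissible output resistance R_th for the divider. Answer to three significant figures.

Loading drop = R_th/(R_th + R_L) ≤ 0.0250, so R_th ≤ R_L · ε/(1−ε) = 22.0 kΩ × 0.0250/0.9750 = 564 Ω.

R_th ≤ 564 Ω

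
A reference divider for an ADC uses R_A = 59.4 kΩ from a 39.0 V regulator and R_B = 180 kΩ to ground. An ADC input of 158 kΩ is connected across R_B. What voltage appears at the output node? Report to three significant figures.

The load sits in parallel with R_B: R_B‖R_L = (180 × 158) / (180 + 158) = 84.14 kΩ.
V_out = 39.0 × 84.14 / (59.4 + 84.14) = 39.0 × 84.14/143.5 = 22.9 V.

V_out ≈ 22.9 V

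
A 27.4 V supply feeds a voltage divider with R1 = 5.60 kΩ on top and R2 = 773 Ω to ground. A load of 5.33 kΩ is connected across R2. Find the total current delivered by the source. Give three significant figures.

I ≈ 4.37 mA

R2‖R_L = 675.1 Ω, so the source sees R1 + R2‖R_L = 6275 Ω.
I = 27.4 V / 6275 Ω = 4.37 mA.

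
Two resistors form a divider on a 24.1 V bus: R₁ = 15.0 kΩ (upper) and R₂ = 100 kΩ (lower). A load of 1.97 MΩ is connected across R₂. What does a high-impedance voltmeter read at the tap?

V_out ≈ 20.8 V

The load sits in parallel with R₂: R₂‖R_L = (100 × 1970) / (100 + 1970) = 95.17 kΩ.
V_out = 24.1 × 95.17 / (15.0 + 95.17) = 24.1 × 95.17/110.2 = 20.8 V.
(Unloaded it would have been 21.0 V.)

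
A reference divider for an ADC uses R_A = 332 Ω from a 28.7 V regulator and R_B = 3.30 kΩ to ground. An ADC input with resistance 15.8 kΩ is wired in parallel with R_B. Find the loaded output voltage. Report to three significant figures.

V_out ≈ 25.6 V

The load sits in parallel with R_B: R_B‖R_L = (3300 × 15800) / (3300 + 15800) = 2730 Ω.
V_out = 28.7 × 2730 / (332 + 2730) = 28.7 × 2730/3062 = 25.6 V.
(Unloaded it would have been 26.1 V.)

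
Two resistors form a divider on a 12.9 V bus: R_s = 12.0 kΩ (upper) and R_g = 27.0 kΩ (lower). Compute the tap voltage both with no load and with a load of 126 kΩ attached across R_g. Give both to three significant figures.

Open-circuit: V = 12.9 × 27.0/(12.0 + 27.0) = 8.93 V.
With the load, R_g becomes R_g‖R_L = 22.24 kΩ, so V = 12.9 × 22.24/34.24 = 8.38 V.

Unloaded: 8.93 V; loaded: 8.38 V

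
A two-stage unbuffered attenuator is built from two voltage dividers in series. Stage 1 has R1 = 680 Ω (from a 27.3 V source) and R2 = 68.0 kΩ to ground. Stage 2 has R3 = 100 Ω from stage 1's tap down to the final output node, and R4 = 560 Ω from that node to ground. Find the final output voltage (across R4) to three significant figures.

Stage 2 presents R3+R4 = 660.0 Ω as a load on stage 1's tap.
Stage 1's lower leg becomes R2‖(R3+R4) = 653.7 Ω, so V_mid = 27.3 × 653.7/1334 = 13.38 V.
Stage 2 is itself unloaded: V_out = V_mid × R4/(R3+R4) = 13.38 × 560/660.0 = 11.4 V.

V_out ≈ 11.4 V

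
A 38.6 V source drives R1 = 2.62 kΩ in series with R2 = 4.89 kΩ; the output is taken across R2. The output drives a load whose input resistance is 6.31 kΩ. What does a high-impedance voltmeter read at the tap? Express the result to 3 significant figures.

The load sits in parallel with R2: R2‖R_L = (4.89 × 6.31) / (4.89 + 6.31) = 2.755 kΩ.
V_out = 38.6 × 2.755 / (2.62 + 2.755) = 38.6 × 2.755/5.375 = 19.8 V.

V_out ≈ 19.8 V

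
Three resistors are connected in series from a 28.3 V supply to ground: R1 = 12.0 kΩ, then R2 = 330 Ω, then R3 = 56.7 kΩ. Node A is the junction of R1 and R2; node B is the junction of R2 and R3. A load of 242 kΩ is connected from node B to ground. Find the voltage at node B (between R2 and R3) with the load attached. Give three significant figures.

V ≈ 22.3 V

At node B, R3 is in parallel with the load: R3‖R_L = 45940 Ω.
Below node A the resistance is R2 + (R3‖R_L) = 46270 Ω, so V_A = 28.3 × 46270/58270 = 22.47 V.
Then V_B = V_A × (R3‖R_L)/(R2 + R3‖R_L) = 22.47 × 45940/46270 = 22.3 V.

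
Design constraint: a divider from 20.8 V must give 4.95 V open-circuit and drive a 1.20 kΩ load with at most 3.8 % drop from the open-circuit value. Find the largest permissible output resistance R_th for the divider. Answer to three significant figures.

R_th ≤ 47.4 Ω

Loading drop = R_th/(R_th + R_L) ≤ 0.0380, so R_th ≤ R_L · ε/(1−ε) = 1.20 kΩ × 0.0380/0.9620 = 47.4 Ω.
(Any R1, R2 with R2/(R1+R2) = 0.238 and R1‖R2 ≤ 47.4 Ω will meet the spec.)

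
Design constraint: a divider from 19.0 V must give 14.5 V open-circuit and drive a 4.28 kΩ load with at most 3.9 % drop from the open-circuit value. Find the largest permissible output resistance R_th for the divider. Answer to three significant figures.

R_th ≤ 174 Ω

Loading drop = R_th/(R_th + R_L) ≤ 0.0390, so R_th ≤ R_L · ε/(1−ε) = 4.28 kΩ × 0.0390/0.9610 = 174 Ω.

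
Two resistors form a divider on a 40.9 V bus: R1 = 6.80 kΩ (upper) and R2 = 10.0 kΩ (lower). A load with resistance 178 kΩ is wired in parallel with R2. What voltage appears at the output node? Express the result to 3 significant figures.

The load sits in parallel with R2: R2‖R_L = (10.0 × 178) / (10.0 + 178) = 9.468 kΩ.
V_out = 40.9 × 9.468 / (6.80 + 9.468) = 40.9 × 9.468/16.27 = 23.8 V.

V_out ≈ 23.8 V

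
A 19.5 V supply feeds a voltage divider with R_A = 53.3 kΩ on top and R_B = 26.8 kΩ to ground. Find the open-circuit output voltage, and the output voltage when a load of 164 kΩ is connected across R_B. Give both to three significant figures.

Unloaded: 6.52 V; loaded: 5.88 V

Open-circuit: V = 19.5 × 26.8/(53.3 + 26.8) = 6.52 V.
With the load, R_B becomes R_B‖R_L = 23.04 kΩ, so V = 19.5 × 23.04/76.34 = 5.88 V.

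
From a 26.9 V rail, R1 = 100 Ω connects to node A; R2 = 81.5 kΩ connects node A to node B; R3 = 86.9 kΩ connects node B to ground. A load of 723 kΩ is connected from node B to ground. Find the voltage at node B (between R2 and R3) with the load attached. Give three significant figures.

V ≈ 13.1 V

At node B, R3 is in parallel with the load: R3‖R_L = 77580 Ω.
Below node A the resistance is R2 + (R3‖R_L) = 159100 Ω, so V_A = 26.9 × 159100/159200 = 26.88 V.
Then V_B = V_A × (R3‖R_L)/(R2 + R3‖R_L) = 26.88 × 77580/159100 = 13.1 V.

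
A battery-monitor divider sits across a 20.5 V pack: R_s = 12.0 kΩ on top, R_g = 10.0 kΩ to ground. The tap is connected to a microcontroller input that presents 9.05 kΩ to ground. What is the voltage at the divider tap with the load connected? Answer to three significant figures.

The load sits in parallel with R_g: R_g‖R_L = (10.0 × 9.05) / (10.0 + 9.05) = 4.751 kΩ.
V_out = 20.5 × 4.751 / (12.0 + 4.751) = 20.5 × 4.751/16.75 = 5.81 V.
(Unloaded it would have been 9.32 V.)

V_out ≈ 5.81 V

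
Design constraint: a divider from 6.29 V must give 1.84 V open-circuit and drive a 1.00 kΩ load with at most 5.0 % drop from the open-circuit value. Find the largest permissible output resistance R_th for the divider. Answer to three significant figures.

R_th ≤ 52.6 Ω

Loading drop = R_th/(R_th + R_L) ≤ 0.0500, so R_th ≤ R_L · ε/(1−ε) = 1.00 kΩ × 0.0500/0.9500 = 52.6 Ω.
(Any R1, R2 with R2/(R1+R2) = 0.293 and R1‖R2 ≤ 52.6 Ω will meet the spec.)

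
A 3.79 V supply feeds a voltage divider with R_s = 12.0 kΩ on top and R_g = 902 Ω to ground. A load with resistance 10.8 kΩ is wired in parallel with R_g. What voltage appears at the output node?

The load sits in parallel with R_g: R_g‖R_L = (902 × 10800) / (902 + 10800) = 832.5 Ω.
V_out = 3.79 × 832.5 / (12000 + 832.5) = 3.79 × 832.5/12830 = 0.246 V.
(Unloaded it would have been 0.265 V.)

V_out ≈ 0.246 V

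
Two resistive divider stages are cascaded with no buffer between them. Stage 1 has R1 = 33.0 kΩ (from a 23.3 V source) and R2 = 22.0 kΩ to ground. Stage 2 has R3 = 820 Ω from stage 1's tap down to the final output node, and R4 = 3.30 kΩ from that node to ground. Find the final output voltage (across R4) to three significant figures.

V_out ≈ 1.78 V

Stage 2 presents R3+R4 = 4120 Ω as a load on stage 1's tap.
Stage 1's lower leg becomes R2‖(R3+R4) = 3470 Ω, so V_mid = 23.3 × 3470/36470 = 2.217 V.
Stage 2 is itself unloaded: V_out = V_mid × R4/(R3+R4) = 2.217 × 3300/4120 = 1.78 V.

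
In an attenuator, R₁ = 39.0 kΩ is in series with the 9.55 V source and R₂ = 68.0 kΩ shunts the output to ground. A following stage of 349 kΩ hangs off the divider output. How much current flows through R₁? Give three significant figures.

I ≈ 0.0996 mA

R₂‖R_L = 56.91 kΩ, so the source sees R₁ + R₂‖R_L = 95.91 kΩ.
I = 9.55 V / 95.91 kΩ = 0.0996 mA.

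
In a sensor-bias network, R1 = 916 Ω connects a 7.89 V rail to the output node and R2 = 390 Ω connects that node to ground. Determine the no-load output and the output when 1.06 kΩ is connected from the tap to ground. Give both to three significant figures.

Unloaded: 2.36 V; loaded: 1.87 V

Open-circuit: V = 7.89 × 390/(916 + 390) = 2.36 V.
With the load, R2 becomes R2‖R_L = 285.1 Ω, so V = 7.89 × 285.1/1201 = 1.87 V.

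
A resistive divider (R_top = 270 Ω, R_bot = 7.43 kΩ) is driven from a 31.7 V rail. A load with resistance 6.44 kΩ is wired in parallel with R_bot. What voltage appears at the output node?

V_out ≈ 29.4 V

The load sits in parallel with R_bot: R_bot‖R_L = (7430 × 6440) / (7430 + 6440) = 3450 Ω.
V_out = 31.7 × 3450 / (270 + 3450) = 31.7 × 3450/3720 = 29.4 V.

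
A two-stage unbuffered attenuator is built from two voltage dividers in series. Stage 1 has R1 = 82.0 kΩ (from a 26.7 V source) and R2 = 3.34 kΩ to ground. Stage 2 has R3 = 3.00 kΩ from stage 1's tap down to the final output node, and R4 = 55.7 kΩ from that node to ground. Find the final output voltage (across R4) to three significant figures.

Stage 2 presents R3+R4 = 58.70 kΩ as a load on stage 1's tap.
Stage 1's lower leg becomes R2‖(R3+R4) = 3.160 kΩ, so V_mid = 26.7 × 3.160/85.16 = 0.9908 V.
Stage 2 is itself unloaded: V_out = V_mid × R4/(R3+R4) = 0.9908 × 55.7/58.70 = 0.940 V.

V_out ≈ 0.940 V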